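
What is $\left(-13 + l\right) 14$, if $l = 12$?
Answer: $-14$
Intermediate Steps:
$\left(-13 + l\right) 14 = \left(-13 + 12\right) 14 = \left(-1\right) 14 = -14$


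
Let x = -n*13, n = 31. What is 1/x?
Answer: -1/403 ≈ -0.0024814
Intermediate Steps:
x = -403 (x = -1*31*13 = -31*13 = -403)
1/x = 1/(-403) = -1/403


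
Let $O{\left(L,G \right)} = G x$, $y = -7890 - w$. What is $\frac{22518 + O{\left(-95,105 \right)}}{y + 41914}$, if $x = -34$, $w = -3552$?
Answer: $\frac{4737}{9394} \approx 0.50426$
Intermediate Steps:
$y = -4338$ ($y = -7890 - -3552 = -7890 + 3552 = -4338$)
$O{\left(L,G \right)} = - 34 G$ ($O{\left(L,G \right)} = G \left(-34\right) = - 34 G$)
$\frac{22518 + O{\left(-95,105 \right)}}{y + 41914} = \frac{22518 - 3570}{-4338 + 41914} = \frac{22518 - 3570}{37576} = 18948 \cdot \frac{1}{37576} = \frac{4737}{9394}$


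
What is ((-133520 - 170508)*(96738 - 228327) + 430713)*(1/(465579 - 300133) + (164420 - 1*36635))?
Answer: 845812294593213988755/165446 ≈ 5.1123e+15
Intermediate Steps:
((-133520 - 170508)*(96738 - 228327) + 430713)*(1/(465579 - 300133) + (164420 - 1*36635)) = (-304028*(-131589) + 430713)*(1/165446 + (164420 - 36635)) = (40006740492 + 430713)*(1/165446 + 127785) = 40007171205*(21141517111/165446) = 845812294593213988755/165446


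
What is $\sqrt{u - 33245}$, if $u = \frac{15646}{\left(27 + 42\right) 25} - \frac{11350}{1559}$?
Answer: $\frac{i \sqrt{9616861815697281}}{537855} \approx 182.33 i$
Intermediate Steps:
$u = \frac{4813364}{2689275}$ ($u = \frac{15646}{69 \cdot 25} - \frac{11350}{1559} = \frac{15646}{1725} - \frac{11350}{1559} = \frac{4813364}{2689275} \approx 1.7898$)
$\sqrt{u - 33245} = \sqrt{\frac{4813364}{2689275} - 33245} = \sqrt{- \frac{89400134011}{2689275}} = \frac{i \sqrt{9616861815697281}}{537855}$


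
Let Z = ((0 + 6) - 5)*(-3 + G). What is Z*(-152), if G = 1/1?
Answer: 304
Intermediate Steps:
G = 1
Z = -2 (Z = ((0 + 6) - 5)*(-3 + 1) = (6 - 5)*(-2) = 1*(-2) = -2)
Z*(-152) = -2*(-152) = 304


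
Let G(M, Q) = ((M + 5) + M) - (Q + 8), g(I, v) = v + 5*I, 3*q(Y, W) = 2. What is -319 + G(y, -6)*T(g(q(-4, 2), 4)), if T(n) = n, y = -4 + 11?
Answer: -583/3 ≈ -194.33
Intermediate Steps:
q(Y, W) = ⅔ (q(Y, W) = (⅓)*2 = ⅔)
y = 7
G(M, Q) = -3 - Q + 2*M (G(M, Q) = ((5 + M) + M) - (8 + Q) = (5 + 2*M) + (-8 - Q) = -3 - Q + 2*M)
-319 + G(y, -6)*T(g(q(-4, 2), 4)) = -319 + (-3 - 1*(-6) + 2*7)*(4 + 5*(⅔)) = -319 + (-3 + 6 + 14)*(4 + 10/3) = -319 + 17*(22/3) = -319 + 374/3 = -583/3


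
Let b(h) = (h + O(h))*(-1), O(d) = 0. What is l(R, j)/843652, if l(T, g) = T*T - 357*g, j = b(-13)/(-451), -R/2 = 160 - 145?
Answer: 410541/380487052 ≈ 0.0010790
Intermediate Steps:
R = -30 (R = -2*(160 - 145) = -2*15 = -30)
b(h) = -h (b(h) = (h + 0)*(-1) = h*(-1) = -h)
j = -13/451 (j = -1*(-13)/(-451) = 13*(-1/451) = -13/451 ≈ -0.028825)
l(T, g) = T**2 - 357*g
l(R, j)/843652 = ((-30)**2 - 357*(-13/451))/843652 = (900 + 4641/451)*(1/843652) = (410541/451)*(1/843652) = 410541/380487052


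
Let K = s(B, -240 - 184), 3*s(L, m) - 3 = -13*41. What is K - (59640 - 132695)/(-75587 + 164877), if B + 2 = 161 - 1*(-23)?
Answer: -9420907/53574 ≈ -175.85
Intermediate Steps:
B = 182 (B = -2 + (161 - 1*(-23)) = -2 + (161 + 23) = -2 + 184 = 182)
s(L, m) = -530/3 (s(L, m) = 1 + (-13*41)/3 = 1 + (⅓)*(-533) = 1 - 533/3 = -530/3)
K = -530/3 ≈ -176.67
K - (59640 - 132695)/(-75587 + 164877) = -530/3 - (59640 - 132695)/(-75587 + 164877) = -530/3 - (-73055)/89290 = -530/3 - 1*(-14611/17858) = -530/3 + 14611/17858 = -9420907/53574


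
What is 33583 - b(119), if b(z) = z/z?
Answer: 33582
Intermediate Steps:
b(z) = 1
33583 - b(119) = 33583 - 1*1 = 33583 - 1 = 33582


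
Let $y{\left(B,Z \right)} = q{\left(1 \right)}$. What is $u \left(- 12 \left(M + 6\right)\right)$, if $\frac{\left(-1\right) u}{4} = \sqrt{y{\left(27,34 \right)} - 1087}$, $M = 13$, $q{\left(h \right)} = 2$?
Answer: $912 i \sqrt{1085} \approx 30041.0 i$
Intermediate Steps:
$y{\left(B,Z \right)} = 2$
$u = - 4 i \sqrt{1085}$ ($u = - 4 \sqrt{2 - 1087} = - 4 \sqrt{-1085} = - 4 i \sqrt{1085} \approx - 131.76 i$)
$u \left(- 12 \left(M + 6\right)\right) = - 4 i \sqrt{1085} \left(- 12 \left(13 + 6\right)\right) = - 4 i \sqrt{1085} \left(\left(-12\right) 19\right) = - 4 i \sqrt{1085} \left(-228\right) = 912 i \sqrt{1085}$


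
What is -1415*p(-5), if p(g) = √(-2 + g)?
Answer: -1415*I*√7 ≈ -3743.7*I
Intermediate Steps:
-1415*p(-5) = -1415*√(-2 - 5) = -1415*I*√7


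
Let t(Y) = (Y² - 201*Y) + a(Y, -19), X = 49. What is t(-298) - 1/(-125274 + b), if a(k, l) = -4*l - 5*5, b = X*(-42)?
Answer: 18941016997/127332 ≈ 1.4875e+5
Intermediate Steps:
b = -2058 (b = 49*(-42) = -2058)
a(k, l) = -25 - 4*l (a(k, l) = -4*l - 25 = -25 - 4*l)
t(Y) = 51 + Y² - 201*Y (t(Y) = (Y² - 201*Y) + (-25 - 4*(-19)) = (Y² - 201*Y) + (-25 + 76) = (Y² - 201*Y) + 51 = 51 + Y² - 201*Y)
t(-298) - 1/(-125274 + b) = (51 + (-298)² - 201*(-298)) - 1/(-125274 - 2058) = (51 + 88804 + 59898) - 1/(-127332) = 148753 - 1*(-1/127332) = 148753 + 1/127332 = 18941016997/127332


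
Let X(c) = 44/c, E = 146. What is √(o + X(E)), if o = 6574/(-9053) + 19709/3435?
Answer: √27378902785192769415/2270085015 ≈ 2.3050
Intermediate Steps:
o = 155843887/31097055 (o = 6574*(-1/9053) + 19709*(1/3435) = -6574/9053 + 19709/3435 = 155843887/31097055 ≈ 5.0115)
√(o + X(E)) = √(155843887/31097055 + 44/146) = √(155843887/31097055 + 44*(1/146)) = √(155843887/31097055 + 22/73) = √(12060738961/2270085015) = √27378902785192769415/2270085015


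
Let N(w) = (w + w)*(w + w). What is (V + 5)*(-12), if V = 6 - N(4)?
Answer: 636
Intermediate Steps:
N(w) = 4*w**2 (N(w) = (2*w)*(2*w) = 4*w**2)
V = -58 (V = 6 - 4*4**2 = 6 - 4*16 = 6 - 1*64 = 6 - 64 = -58)
(V + 5)*(-12) = (-58 + 5)*(-12) = -53*(-12) = 636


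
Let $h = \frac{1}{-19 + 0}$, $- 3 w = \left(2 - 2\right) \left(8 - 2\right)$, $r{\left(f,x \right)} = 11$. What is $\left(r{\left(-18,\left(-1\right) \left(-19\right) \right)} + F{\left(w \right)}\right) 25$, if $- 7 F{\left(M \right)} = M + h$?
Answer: $\frac{36600}{133} \approx 275.19$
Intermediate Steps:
$w = 0$ ($w = - \frac{\left(2 - 2\right) \left(8 - 2\right)}{3} = - \frac{0 \cdot 6}{3} = \left(- \frac{1}{3}\right) 0 = 0$)
$h = - \frac{1}{19}$ ($h = \frac{1}{-19} = - \frac{1}{19} \approx -0.052632$)
$F{\left(M \right)} = \frac{1}{133} - \frac{M}{7}$ ($F{\left(M \right)} = - \frac{M - \frac{1}{19}}{7} = - \frac{- \frac{1}{19} + M}{7} = \frac{1}{133} - \frac{M}{7}$)
$\left(r{\left(-18,\left(-1\right) \left(-19\right) \right)} + F{\left(w \right)}\right) 25 = \left(11 + \left(\frac{1}{133} - 0\right)\right) 25 = \left(11 + \left(\frac{1}{133} + 0\right)\right) 25 = \left(11 + \frac{1}{133}\right) 25 = \frac{1464}{133} \cdot 25 = \frac{36600}{133}$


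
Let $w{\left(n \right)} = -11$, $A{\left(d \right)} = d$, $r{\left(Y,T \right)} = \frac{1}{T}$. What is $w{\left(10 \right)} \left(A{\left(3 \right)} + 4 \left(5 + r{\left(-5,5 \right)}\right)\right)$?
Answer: $- \frac{1309}{5} \approx -261.8$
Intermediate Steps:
$w{\left(10 \right)} \left(A{\left(3 \right)} + 4 \left(5 + r{\left(-5,5 \right)}\right)\right) = - 11 \left(3 + 4 \left(5 + \frac{1}{5}\right)\right) = - 11 \left(3 + 4 \cdot \frac{26}{5}\right) = - 11 \left(3 + \frac{104}{5}\right) = \left(-11\right) \frac{119}{5} = - \frac{1309}{5}$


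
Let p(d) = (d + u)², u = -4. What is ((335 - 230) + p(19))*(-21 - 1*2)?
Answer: -7590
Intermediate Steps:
p(d) = (-4 + d)² (p(d) = (d - 4)² = (-4 + d)²)
((335 - 230) + p(19))*(-21 - 1*2) = ((335 - 230) + (-4 + 19)²)*(-21 - 1*2) = (105 + 15²)*(-21 - 2) = (105 + 225)*(-23) = 330*(-23) = -7590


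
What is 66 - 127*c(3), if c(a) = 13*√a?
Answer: 66 - 1651*√3 ≈ -2793.6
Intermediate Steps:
66 - 127*c(3) = 66 - 1651*√3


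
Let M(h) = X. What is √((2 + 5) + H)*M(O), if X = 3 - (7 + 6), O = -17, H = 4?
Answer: -10*√11 ≈ -33.166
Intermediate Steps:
X = -10 (X = 3 - 1*13 = 3 - 13 = -10)
M(h) = -10
√((2 + 5) + H)*M(O) = √((2 + 5) + 4)*(-10) = √(7 + 4)*(-10) = √11*(-10) = -10*√11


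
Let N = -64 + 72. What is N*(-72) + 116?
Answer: -460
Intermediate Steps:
N = 8
N*(-72) + 116 = 8*(-72) + 116 = -576 + 116 = -460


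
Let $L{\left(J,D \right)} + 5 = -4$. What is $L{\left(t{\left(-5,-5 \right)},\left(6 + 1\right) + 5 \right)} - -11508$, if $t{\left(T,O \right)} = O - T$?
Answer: $11499$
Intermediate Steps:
$L{\left(J,D \right)} = -9$ ($L{\left(J,D \right)} = -5 - 4 = -9$)
$L{\left(t{\left(-5,-5 \right)},\left(6 + 1\right) + 5 \right)} - -11508 = -9 - -11508 = -9 + 11508 = 11499$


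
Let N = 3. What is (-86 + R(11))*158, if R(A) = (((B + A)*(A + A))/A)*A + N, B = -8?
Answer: -2686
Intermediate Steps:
R(A) = 3 + A*(-16 + 2*A) (R(A) = (((-8 + A)*(A + A))/A)*A + 3 = (((-8 + A)*(2*A))/A)*A + 3 = ((2*A*(-8 + A))/A)*A + 3 = (-16 + 2*A)*A + 3 = A*(-16 + 2*A) + 3 = 3 + A*(-16 + 2*A))
(-86 + R(11))*158 = (-86 + (3 - 16*11 + 2*11²))*158 = (-86 + (3 - 176 + 2*121))*158 = (-86 + (3 - 176 + 242))*158 = (-86 + 69)*158 = -17*158 = -2686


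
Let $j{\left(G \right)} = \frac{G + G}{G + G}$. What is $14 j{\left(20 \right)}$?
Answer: $14$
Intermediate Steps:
$j{\left(G \right)} = 1$ ($j{\left(G \right)} = \frac{2 G}{2 G} = 2 G \frac{1}{2 G} = 1$)
$14 j{\left(20 \right)} = 14 \cdot 1 = 14$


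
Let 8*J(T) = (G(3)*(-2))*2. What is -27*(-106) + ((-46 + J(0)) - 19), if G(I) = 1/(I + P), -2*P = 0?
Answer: 16781/6 ≈ 2796.8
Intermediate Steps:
P = 0 (P = -½*0 = 0)
G(I) = 1/I (G(I) = 1/(I + 0) = 1/I)
J(T) = -⅙ (J(T) = ((-2/3)*2)/8 = (((⅓)*(-2))*2)/8 = (-⅔*2)/8 = (⅛)*(-4/3) = -⅙)
-27*(-106) + ((-46 + J(0)) - 19) = -27*(-106) + ((-46 - ⅙) - 19) = 2862 + (-277/6 - 19) = 2862 - 391/6 = 16781/6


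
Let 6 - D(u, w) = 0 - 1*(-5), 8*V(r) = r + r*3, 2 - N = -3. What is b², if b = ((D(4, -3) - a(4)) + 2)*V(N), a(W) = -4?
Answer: 1225/4 ≈ 306.25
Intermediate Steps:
N = 5 (N = 2 - 1*(-3) = 2 + 3 = 5)
V(r) = r/2 (V(r) = (r + r*3)/8 = (r + 3*r)/8 = (4*r)/8 = r/2)
D(u, w) = 1 (D(u, w) = 6 - (0 - 1*(-5)) = 6 - (0 + 5) = 6 - 1*5 = 6 - 5 = 1)
b = 35/2 (b = ((1 - 1*(-4)) + 2)*((½)*5) = ((1 + 4) + 2)*(5/2) = (5 + 2)*(5/2) = 7*(5/2) = 35/2 ≈ 17.500)
b² = (35/2)² = 1225/4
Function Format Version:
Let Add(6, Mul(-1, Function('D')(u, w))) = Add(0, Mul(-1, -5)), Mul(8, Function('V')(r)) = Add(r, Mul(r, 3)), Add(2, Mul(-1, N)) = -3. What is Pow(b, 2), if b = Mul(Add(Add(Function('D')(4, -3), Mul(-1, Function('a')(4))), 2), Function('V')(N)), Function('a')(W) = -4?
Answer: Rational(1225, 4) ≈ 306.25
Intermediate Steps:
N = 5 (N = Add(2, Mul(-1, -3)) = Add(2, 3) = 5)
Function('V')(r) = Mul(Rational(1, 2), r) (Function('V')(r) = Mul(Rational(1, 8), Add(r, Mul(r, 3))) = Mul(Rational(1, 8), Add(r, Mul(3, r))) = Mul(Rational(1, 8), Mul(4, r)) = Mul(Rational(1, 2), r))
Function('D')(u, w) = 1 (Function('D')(u, w) = Add(6, Mul(-1, Add(0, Mul(-1, -5)))) = Add(6, Mul(-1, Add(0, 5))) = Add(6, Mul(-1, 5)) = Add(6, -5) = 1)
b = Rational(35, 2) (b = Mul(Add(Add(1, Mul(-1, -4)), 2), Mul(Rational(1, 2), 5)) = Mul(Add(Add(1, 4), 2), Rational(5, 2)) = Mul(Add(5, 2), Rational(5, 2)) = Mul(7, Rational(5, 2)) = Rational(35, 2) ≈ 17.500)
Pow(b, 2) = Pow(Rational(35, 2), 2) = Rational(1225, 4)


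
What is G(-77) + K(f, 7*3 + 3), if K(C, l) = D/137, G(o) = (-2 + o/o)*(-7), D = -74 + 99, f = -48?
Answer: 984/137 ≈ 7.1825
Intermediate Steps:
D = 25
G(o) = 7 (G(o) = (-2 + 1)*(-7) = -1*(-7) = 7)
K(C, l) = 25/137
G(-77) + K(f, 7*3 + 3) = 7 + 25/137 = 984/137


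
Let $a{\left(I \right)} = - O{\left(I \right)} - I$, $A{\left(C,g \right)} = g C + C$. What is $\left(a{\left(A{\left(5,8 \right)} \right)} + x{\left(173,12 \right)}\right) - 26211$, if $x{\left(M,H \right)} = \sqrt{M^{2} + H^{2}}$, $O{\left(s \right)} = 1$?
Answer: $-26257 + \sqrt{30073} \approx -26084.0$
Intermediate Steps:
$A{\left(C,g \right)} = C + C g$ ($A{\left(C,g \right)} = C g + C = C + C g$)
$x{\left(M,H \right)} = \sqrt{H^{2} + M^{2}}$
$a{\left(I \right)} = -1 - I$ ($a{\left(I \right)} = \left(-1\right) 1 - I = -1 - I$)
$\left(a{\left(A{\left(5,8 \right)} \right)} + x{\left(173,12 \right)}\right) - 26211 = \left(\left(-1 - 5 \left(1 + 8\right)\right) + \sqrt{12^{2} + 173^{2}}\right) - 26211 = \left(\left(-1 - 5 \cdot 9\right) + \sqrt{144 + 29929}\right) - 26211 = \left(\left(-1 - 45\right) + \sqrt{30073}\right) - 26211 = \left(-46 + \sqrt{30073}\right) - 26211 = -26257 + \sqrt{30073}$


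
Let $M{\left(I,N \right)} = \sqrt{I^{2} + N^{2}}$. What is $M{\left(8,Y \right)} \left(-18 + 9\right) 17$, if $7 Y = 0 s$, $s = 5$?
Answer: $-1224$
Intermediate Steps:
$Y = 0$ ($Y = \frac{0 \cdot 5}{7} = \frac{1}{7} \cdot 0 = 0$)
$M{\left(8,Y \right)} \left(-18 + 9\right) 17 = \sqrt{8^{2} + 0^{2}} \left(-18 + 9\right) 17 = \sqrt{64 + 0} \left(\left(-9\right) 17\right) = \sqrt{64} \left(-153\right) = 8 \left(-153\right) = -1224$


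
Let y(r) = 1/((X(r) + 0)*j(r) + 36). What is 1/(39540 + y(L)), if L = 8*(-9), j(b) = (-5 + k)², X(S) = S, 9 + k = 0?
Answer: 14076/556565039 ≈ 2.5291e-5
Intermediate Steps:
k = -9 (k = -9 + 0 = -9)
j(b) = 196 (j(b) = (-5 - 9)² = (-14)² = 196)
L = -72
y(r) = 1/(36 + 196*r) (y(r) = 1/((r + 0)*196 + 36) = 1/(r*196 + 36) = 1/(196*r + 36) = 1/(36 + 196*r))
1/(39540 + y(L)) = 1/(39540 + 1/(4*(9 + 49*(-72)))) = 1/(39540 + 1/(4*(9 - 3528))) = 1/(39540 + (¼)/(-3519)) = 1/(39540 + (¼)*(-1/3519)) = 1/(39540 - 1/14076) = 1/(556565039/14076) = 14076/556565039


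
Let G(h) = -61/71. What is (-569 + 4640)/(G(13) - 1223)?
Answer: -12567/3778 ≈ -3.3264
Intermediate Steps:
G(h) = -61/71 (G(h) = -61*1/71 = -61/71)
(-569 + 4640)/(G(13) - 1223) = (-569 + 4640)/(-61/71 - 1223) = 4071/(-86894/71) = 4071*(-71/86894) = -12567/3778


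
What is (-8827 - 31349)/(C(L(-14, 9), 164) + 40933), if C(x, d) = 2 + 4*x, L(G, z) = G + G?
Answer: -40176/40823 ≈ -0.98415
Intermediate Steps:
L(G, z) = 2*G
(-8827 - 31349)/(C(L(-14, 9), 164) + 40933) = (-8827 - 31349)/((2 + 4*(2*(-14))) + 40933) = -40176/((2 + 4*(-28)) + 40933) = -40176/((2 - 112) + 40933) = -40176/(-110 + 40933) = -40176/40823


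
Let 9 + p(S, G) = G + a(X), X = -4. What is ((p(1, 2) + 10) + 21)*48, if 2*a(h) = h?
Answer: 1056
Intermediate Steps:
a(h) = h/2
p(S, G) = -11 + G (p(S, G) = -9 + (G + (½)*(-4)) = -9 + (G - 2) = -9 + (-2 + G) = -11 + G)
((p(1, 2) + 10) + 21)*48 = (((-11 + 2) + 10) + 21)*48 = ((-9 + 10) + 21)*48 = (1 + 21)*48 = 22*48 = 1056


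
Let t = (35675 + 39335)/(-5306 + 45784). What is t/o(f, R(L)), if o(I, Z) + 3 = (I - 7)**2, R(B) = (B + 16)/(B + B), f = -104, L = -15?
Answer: 37505/249304002 ≈ 0.00015044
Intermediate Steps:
R(B) = (16 + B)/(2*B) (R(B) = (16 + B)/((2*B)) = (16 + B)*(1/(2*B)) = (16 + B)/(2*B))
t = 37505/20239 (t = 75010/40478 = 75010*(1/40478) = 37505/20239 ≈ 1.8531)
o(I, Z) = -3 + (-7 + I)**2 (o(I, Z) = -3 + (I - 7)**2 = -3 + (-7 + I)**2)
t/o(f, R(L)) = 37505/(20239*(-3 + (-7 - 104)**2)) = 37505/(20239*(-3 + (-111)**2)) = 37505/(20239*(-3 + 12321)) = (37505/20239)/12318 = (37505/20239)*(1/12318) = 37505/249304002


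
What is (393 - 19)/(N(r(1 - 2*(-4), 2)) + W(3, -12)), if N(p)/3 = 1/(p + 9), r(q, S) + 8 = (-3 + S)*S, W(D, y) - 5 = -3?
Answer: -374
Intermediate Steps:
W(D, y) = 2 (W(D, y) = 5 - 3 = 2)
r(q, S) = -8 + S*(-3 + S) (r(q, S) = -8 + (-3 + S)*S = -8 + S*(-3 + S))
N(p) = 3/(9 + p) (N(p) = 3/(p + 9) = 3/(9 + p))
(393 - 19)/(N(r(1 - 2*(-4), 2)) + W(3, -12)) = (393 - 19)/(3/(9 + (-8 + 2² - 3*2)) + 2) = 374/(3/(9 + (-8 + 4 - 6)) + 2) = 374/(3/(9 - 10) + 2) = 374/(3/(-1) + 2) = 374/(3*(-1) + 2) = 374/(-3 + 2) = 374/(-1) = 374*(-1) = -374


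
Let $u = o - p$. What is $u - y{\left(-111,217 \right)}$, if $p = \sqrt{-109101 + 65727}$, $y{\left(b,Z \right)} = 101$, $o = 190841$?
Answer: $190740 - i \sqrt{43374} \approx 1.9074 \cdot 10^{5} - 208.26 i$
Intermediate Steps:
$p = i \sqrt{43374}$ ($p = \sqrt{-43374} = i \sqrt{43374} \approx 208.26 i$)
$u = 190841 - i \sqrt{43374} \approx 1.9084 \cdot 10^{5} - 208.26 i$
$u - y{\left(-111,217 \right)} = \left(190841 - i \sqrt{43374}\right) - 101 = 190740 - i \sqrt{43374}$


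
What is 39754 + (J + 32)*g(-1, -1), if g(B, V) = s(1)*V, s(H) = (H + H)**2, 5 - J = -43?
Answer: 39434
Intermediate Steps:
J = 48 (J = 5 - 1*(-43) = 5 + 43 = 48)
s(H) = 4*H**2 (s(H) = (2*H)**2 = 4*H**2)
g(B, V) = 4*V (g(B, V) = (4*1**2)*V = (4*1)*V = 4*V)
39754 + (J + 32)*g(-1, -1) = 39754 + (48 + 32)*(4*(-1)) = 39754 + 80*(-4) = 39754 - 320 = 39434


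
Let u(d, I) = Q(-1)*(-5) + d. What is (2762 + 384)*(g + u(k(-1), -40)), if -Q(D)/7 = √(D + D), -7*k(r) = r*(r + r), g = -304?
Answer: -6700980/7 + 110110*I*√2 ≈ -9.5728e+5 + 1.5572e+5*I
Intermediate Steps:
k(r) = -2*r²/7 (k(r) = -r*(r + r)/7 = -r*2*r/7 = -2*r²/7)
Q(D) = -7*√2*√D (Q(D) = -7*√(D + D) = -7*√2*√D)
u(d, I) = d + 35*I*√2 (u(d, I) = -7*√2*√(-1)*(-5) + d = -7*√2*I*(-5) + d = -7*I*√2*(-5) + d = 35*I*√2 + d = d + 35*I*√2)
(2762 + 384)*(g + u(k(-1), -40)) = (2762 + 384)*(-304 + (-2/7*(-1)² + 35*I*√2)) = 3146*(-304 + (-2/7*1 + 35*I*√2)) = 3146*(-304 + (-2/7 + 35*I*√2)) = 3146*(-2130/7 + 35*I*√2) = -6700980/7 + 110110*I*√2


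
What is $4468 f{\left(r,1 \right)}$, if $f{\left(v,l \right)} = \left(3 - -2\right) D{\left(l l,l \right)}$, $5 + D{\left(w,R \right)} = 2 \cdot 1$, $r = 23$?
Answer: $-67020$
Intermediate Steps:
$D{\left(w,R \right)} = -3$ ($D{\left(w,R \right)} = -5 + 2 \cdot 1 = -5 + 2 = -3$)
$f{\left(v,l \right)} = -15$ ($f{\left(v,l \right)} = \left(3 - -2\right) \left(-3\right) = \left(3 + 2\right) \left(-3\right) = 5 \left(-3\right) = -15$)
$4468 f{\left(r,1 \right)} = 4468 \left(-15\right) = -67020$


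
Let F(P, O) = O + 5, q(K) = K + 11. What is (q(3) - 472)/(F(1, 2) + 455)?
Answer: -229/231 ≈ -0.99134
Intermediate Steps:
q(K) = 11 + K
F(P, O) = 5 + O
(q(3) - 472)/(F(1, 2) + 455) = ((11 + 3) - 472)/((5 + 2) + 455) = (14 - 472)/(7 + 455) = -458/462 = -458*1/462 = -229/231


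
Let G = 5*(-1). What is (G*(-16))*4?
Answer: 320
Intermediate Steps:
G = -5
(G*(-16))*4 = -5*(-16)*4 = 80*4 = 320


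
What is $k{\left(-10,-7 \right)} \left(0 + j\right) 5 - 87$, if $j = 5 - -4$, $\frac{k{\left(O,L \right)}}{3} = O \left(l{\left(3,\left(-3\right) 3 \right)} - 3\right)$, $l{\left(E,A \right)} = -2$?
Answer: $6663$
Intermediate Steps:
$k{\left(O,L \right)} = - 15 O$ ($k{\left(O,L \right)} = 3 O \left(-2 - 3\right) = 3 O \left(-5\right) = 3 \left(- 5 O\right) = - 15 O$)
$j = 9$ ($j = 5 + 4 = 9$)
$k{\left(-10,-7 \right)} \left(0 + j\right) 5 - 87 = \left(-15\right) \left(-10\right) \left(0 + 9\right) 5 - 87 = 150 \cdot 9 \cdot 5 - 87 = 150 \cdot 45 - 87 = 6750 - 87 = 6663$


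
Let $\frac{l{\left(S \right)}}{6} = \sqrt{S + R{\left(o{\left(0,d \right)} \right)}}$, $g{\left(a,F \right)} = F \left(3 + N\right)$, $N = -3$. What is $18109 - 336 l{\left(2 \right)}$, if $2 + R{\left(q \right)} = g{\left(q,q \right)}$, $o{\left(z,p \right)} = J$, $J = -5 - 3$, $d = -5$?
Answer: $18109$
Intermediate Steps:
$J = -8$ ($J = -5 - 3 = -8$)
$o{\left(z,p \right)} = -8$
$g{\left(a,F \right)} = 0$ ($g{\left(a,F \right)} = F \left(3 - 3\right) = F 0 = 0$)
$R{\left(q \right)} = -2$ ($R{\left(q \right)} = -2 + 0 = -2$)
$l{\left(S \right)} = 6 \sqrt{-2 + S}$ ($l{\left(S \right)} = 6 \sqrt{S - 2} = 6 \sqrt{-2 + S}$)
$18109 - 336 l{\left(2 \right)} = 18109 - 336 \cdot 6 \sqrt{-2 + 2} = 18109 - 336 \cdot 6 \sqrt{0} = 18109 - 336 \cdot 6 \cdot 0 = 18109 - 0 = 18109 + 0 = 18109$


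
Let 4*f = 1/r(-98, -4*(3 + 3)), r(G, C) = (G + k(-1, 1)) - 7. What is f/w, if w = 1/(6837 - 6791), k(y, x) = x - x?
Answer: -23/210 ≈ -0.10952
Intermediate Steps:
k(y, x) = 0
r(G, C) = -7 + G (r(G, C) = (G + 0) - 7 = G - 7 = -7 + G)
f = -1/420 (f = 1/(4*(-7 - 98)) = (1/4)/(-105) = (1/4)*(-1/105) = -1/420 ≈ -0.0023810)
w = 1/46 ≈ 0.021739
f/w = -1/(420*1/46) = -1/420*46 = -23/210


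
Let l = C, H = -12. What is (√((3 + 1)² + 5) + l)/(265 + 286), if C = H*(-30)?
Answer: 360/551 + √21/551 ≈ 0.66167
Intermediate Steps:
C = 360 (C = -12*(-30) = 360)
l = 360
(√((3 + 1)² + 5) + l)/(265 + 286) = (√((3 + 1)² + 5) + 360)/(265 + 286) = (√(4² + 5) + 360)/551 = (√(16 + 5) + 360)*(1/551) = (√21 + 360)*(1/551) = (360 + √21)*(1/551) = 360/551 + √21/551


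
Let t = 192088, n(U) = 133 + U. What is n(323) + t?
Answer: 192544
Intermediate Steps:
n(323) + t = (133 + 323) + 192088 = 456 + 192088 = 192544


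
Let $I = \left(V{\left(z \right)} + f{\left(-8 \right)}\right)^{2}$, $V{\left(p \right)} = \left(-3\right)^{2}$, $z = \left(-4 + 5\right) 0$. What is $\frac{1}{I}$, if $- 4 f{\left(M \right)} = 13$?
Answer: $\frac{16}{529} \approx 0.030246$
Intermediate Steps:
$z = 0$ ($z = 1 \cdot 0 = 0$)
$f{\left(M \right)} = - \frac{13}{4}$ ($f{\left(M \right)} = \left(- \frac{1}{4}\right) 13 = - \frac{13}{4}$)
$V{\left(p \right)} = 9$
$I = \frac{529}{16}$ ($I = \left(9 - \frac{13}{4}\right)^{2} = \left(\frac{23}{4}\right)^{2} = \frac{529}{16} \approx 33.063$)
$\frac{1}{I} = \frac{1}{\frac{529}{16}} = \frac{16}{529}$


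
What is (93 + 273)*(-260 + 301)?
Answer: 15006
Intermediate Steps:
(93 + 273)*(-260 + 301) = 366*41 = 15006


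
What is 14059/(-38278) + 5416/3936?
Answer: 9498589/9416388 ≈ 1.0087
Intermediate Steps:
14059/(-38278) + 5416/3936 = 14059*(-1/38278) + 5416*(1/3936) = -14059/38278 + 677/492 = 9498589/9416388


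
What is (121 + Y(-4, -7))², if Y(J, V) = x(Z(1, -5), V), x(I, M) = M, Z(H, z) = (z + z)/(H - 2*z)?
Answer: 12996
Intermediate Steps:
Z(H, z) = 2*z/(H - 2*z) (Z(H, z) = (2*z)/(H - 2*z) = 2*z/(H - 2*z))
Y(J, V) = V
(121 + Y(-4, -7))² = (121 - 7)² = 114² = 12996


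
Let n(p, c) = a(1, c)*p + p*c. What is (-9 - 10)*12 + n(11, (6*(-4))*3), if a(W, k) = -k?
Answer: -228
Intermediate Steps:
n(p, c) = 0 (n(p, c) = (-c)*p + p*c = -c*p + c*p = 0)
(-9 - 10)*12 + n(11, (6*(-4))*3) = (-9 - 10)*12 + 0 = -19*12 + 0 = -228 + 0 = -228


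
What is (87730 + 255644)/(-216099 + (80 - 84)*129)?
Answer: -114458/72205 ≈ -1.5852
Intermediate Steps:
(87730 + 255644)/(-216099 + (80 - 84)*129) = 343374/(-216099 - 4*129) = 343374/(-216099 - 516) = 343374/(-216615) = 343374*(-1/216615) = -114458/72205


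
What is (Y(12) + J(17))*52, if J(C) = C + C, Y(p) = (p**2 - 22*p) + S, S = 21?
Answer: -3380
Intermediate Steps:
Y(p) = 21 + p**2 - 22*p (Y(p) = (p**2 - 22*p) + 21 = 21 + p**2 - 22*p)
J(C) = 2*C
(Y(12) + J(17))*52 = ((21 + 12**2 - 22*12) + 2*17)*52 = ((21 + 144 - 264) + 34)*52 = (-99 + 34)*52 = -65*52 = -3380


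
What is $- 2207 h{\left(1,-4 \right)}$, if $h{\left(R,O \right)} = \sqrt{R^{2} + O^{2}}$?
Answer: $- 2207 \sqrt{17} \approx -9099.7$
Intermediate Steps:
$h{\left(R,O \right)} = \sqrt{O^{2} + R^{2}}$
$- 2207 h{\left(1,-4 \right)} = - 2207 \sqrt{\left(-4\right)^{2} + 1^{2}} = - 2207 \sqrt{16 + 1} = - 2207 \sqrt{17}$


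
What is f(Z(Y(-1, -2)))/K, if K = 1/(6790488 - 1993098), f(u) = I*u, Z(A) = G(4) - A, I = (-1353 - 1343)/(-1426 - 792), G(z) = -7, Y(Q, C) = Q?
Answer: -38801290320/1109 ≈ -3.4988e+7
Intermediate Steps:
I = 1348/1109 (I = -2696/(-2218) = -2696*(-1/2218) = 1348/1109 ≈ 1.2155)
Z(A) = -7 - A
f(u) = 1348*u/1109
K = 1/4797390 ≈ 2.0845e-7
f(Z(Y(-1, -2)))/K = (1348*(-7 - 1*(-1))/1109)/(1/4797390) = (1348*(-7 + 1)/1109)*4797390 = ((1348/1109)*(-6))*4797390 = -8088/1109*4797390 = -38801290320/1109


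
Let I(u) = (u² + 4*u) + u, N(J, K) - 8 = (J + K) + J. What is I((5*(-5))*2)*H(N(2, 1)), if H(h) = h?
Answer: 29250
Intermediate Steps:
N(J, K) = 8 + K + 2*J (N(J, K) = 8 + ((J + K) + J) = 8 + (K + 2*J) = 8 + K + 2*J)
I(u) = u² + 5*u
I((5*(-5))*2)*H(N(2, 1)) = (((5*(-5))*2)*(5 + (5*(-5))*2))*(8 + 1 + 2*2) = ((-25*2)*(5 - 25*2))*(8 + 1 + 4) = -50*(5 - 50)*13 = -50*(-45)*13 = 2250*13 = 29250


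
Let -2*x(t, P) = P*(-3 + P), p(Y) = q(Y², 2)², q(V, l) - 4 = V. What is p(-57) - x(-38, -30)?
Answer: 10582504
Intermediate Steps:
q(V, l) = 4 + V
p(Y) = (4 + Y²)²
x(t, P) = -P*(-3 + P)/2
p(-57) - x(-38, -30) = (4 + (-57)²)² - (-30)*(3 - 1*(-30))/2 = (4 + 3249)² - (-30)*(3 + 30)/2 = 3253² - (-30)*33/2 = 10582009 - 1*(-495) = 10582009 + 495 = 10582504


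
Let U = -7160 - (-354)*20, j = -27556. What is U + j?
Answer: -27636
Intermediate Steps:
U = -80 (U = -7160 - 1*(-7080) = -7160 + 7080 = -80)
U + j = -80 - 27556 = -27636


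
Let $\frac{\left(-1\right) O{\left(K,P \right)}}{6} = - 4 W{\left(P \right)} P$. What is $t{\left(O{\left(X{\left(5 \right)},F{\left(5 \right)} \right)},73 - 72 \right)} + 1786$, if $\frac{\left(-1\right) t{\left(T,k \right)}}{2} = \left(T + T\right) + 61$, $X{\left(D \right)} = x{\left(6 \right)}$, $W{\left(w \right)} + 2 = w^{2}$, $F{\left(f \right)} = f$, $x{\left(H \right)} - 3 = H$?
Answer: $-9376$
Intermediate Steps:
$x{\left(H \right)} = 3 + H$
$W{\left(w \right)} = -2 + w^{2}$
$X{\left(D \right)} = 9$ ($X{\left(D \right)} = 3 + 6 = 9$)
$O{\left(K,P \right)} = - 6 P \left(8 - 4 P^{2}\right)$ ($O{\left(K,P \right)} = - 6 - 4 \left(-2 + P^{2}\right) P = - 6 \left(8 - 4 P^{2}\right) P = - 6 P \left(8 - 4 P^{2}\right)$)
$t{\left(T,k \right)} = -122 - 4 T$ ($t{\left(T,k \right)} = - 2 \left(\left(T + T\right) + 61\right) = - 2 \left(2 T + 61\right) = - 2 \left(61 + 2 T\right) = -122 - 4 T$)
$t{\left(O{\left(X{\left(5 \right)},F{\left(5 \right)} \right)},73 - 72 \right)} + 1786 = \left(-122 - 4 \cdot 24 \cdot 5 \left(-2 + 5^{2}\right)\right) + 1786 = \left(-122 - 4 \cdot 24 \cdot 5 \left(-2 + 25\right)\right) + 1786 = \left(-122 - 4 \cdot 24 \cdot 5 \cdot 23\right) + 1786 = \left(-122 - 11040\right) + 1786 = -11162 + 1786 = -9376$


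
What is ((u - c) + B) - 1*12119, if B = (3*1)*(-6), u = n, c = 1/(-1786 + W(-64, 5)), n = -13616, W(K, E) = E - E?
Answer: -45994857/1786 ≈ -25753.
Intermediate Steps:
W(K, E) = 0
c = -1/1786 (c = 1/(-1786 + 0) = 1/(-1786) = -1/1786 ≈ -0.00055991)
u = -13616
B = -18 (B = 3*(-6) = -18)
((u - c) + B) - 1*12119 = ((-13616 - 1*(-1/1786)) - 18) - 1*12119 = ((-13616 + 1/1786) - 18) - 12119 = (-24318175/1786 - 18) - 12119 = -24350323/1786 - 12119 = -45994857/1786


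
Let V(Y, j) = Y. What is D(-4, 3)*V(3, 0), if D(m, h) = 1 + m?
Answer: -9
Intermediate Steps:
D(-4, 3)*V(3, 0) = (1 - 4)*3 = -3*3 = -9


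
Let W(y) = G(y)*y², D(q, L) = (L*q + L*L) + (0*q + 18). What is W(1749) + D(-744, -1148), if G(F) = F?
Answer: 5352364783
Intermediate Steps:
D(q, L) = 18 + L² + L*q (D(q, L) = (L*q + L²) + (0 + 18) = (L² + L*q) + 18 = 18 + L² + L*q)
W(y) = y³ (W(y) = y*y² = y³)
W(1749) + D(-744, -1148) = 1749³ + (18 + (-1148)² - 1148*(-744)) = 5350192749 + (18 + 1317904 + 854112) = 5350192749 + 2172034 = 5352364783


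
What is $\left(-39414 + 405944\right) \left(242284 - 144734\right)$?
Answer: $35755001500$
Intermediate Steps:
$\left(-39414 + 405944\right) \left(242284 - 144734\right) = 366530 \cdot 97550 = 35755001500$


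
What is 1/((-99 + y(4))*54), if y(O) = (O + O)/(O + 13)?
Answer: -17/90450 ≈ -0.00018795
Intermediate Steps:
y(O) = 2*O/(13 + O) (y(O) = (2*O)/(13 + O) = 2*O/(13 + O))
1/((-99 + y(4))*54) = 1/((-99 + 2*4/(13 + 4))*54) = 1/((-99 + 2*4/17)*54) = 1/((-99 + 2*4*(1/17))*54) = 1/((-99 + 8/17)*54) = 1/(-1675/17*54) = 1/(-90450/17) = -17/90450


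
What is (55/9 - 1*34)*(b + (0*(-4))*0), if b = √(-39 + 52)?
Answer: -251*√13/9 ≈ -100.55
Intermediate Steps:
b = √13 ≈ 3.6056
(55/9 - 1*34)*(b + (0*(-4))*0) = (55/9 - 1*34)*(√13 + (0*(-4))*0) = (55*(⅑) - 34)*(√13 + 0*0) = (55/9 - 34)*(√13 + 0) = -251*√13/9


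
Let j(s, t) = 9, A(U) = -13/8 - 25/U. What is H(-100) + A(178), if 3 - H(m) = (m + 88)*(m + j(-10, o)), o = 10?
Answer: -776625/712 ≈ -1090.8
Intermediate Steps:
A(U) = -13/8 - 25/U (A(U) = -13*1/8 - 25/U = -13/8 - 25/U)
H(m) = 3 - (9 + m)*(88 + m) (H(m) = 3 - (m + 88)*(m + 9) = 3 - (88 + m)*(9 + m) = 3 - (9 + m)*(88 + m))
H(-100) + A(178) = (-789 - 1*(-100)**2 - 97*(-100)) + (-13/8 - 25/178) = (-789 - 1*10000 + 9700) + (-13/8 - 25*1/178) = (-789 - 10000 + 9700) + (-13/8 - 25/178) = -1089 - 1257/712 = -776625/712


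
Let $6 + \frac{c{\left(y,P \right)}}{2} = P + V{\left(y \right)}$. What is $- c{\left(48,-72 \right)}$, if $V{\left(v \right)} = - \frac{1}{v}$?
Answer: $\frac{3745}{24} \approx 156.04$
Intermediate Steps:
$c{\left(y,P \right)} = -12 - \frac{2}{y} + 2 P$ ($c{\left(y,P \right)} = -12 + 2 \left(P - \frac{1}{y}\right) = -12 + \left(- \frac{2}{y} + 2 P\right) = -12 - \frac{2}{y} + 2 P$)
$- c{\left(48,-72 \right)} = - (-12 - \frac{2}{48} + 2 \left(-72\right)) = - (-12 - \frac{1}{24} - 144) = \left(-1\right) \left(- \frac{3745}{24}\right) = \frac{3745}{24}$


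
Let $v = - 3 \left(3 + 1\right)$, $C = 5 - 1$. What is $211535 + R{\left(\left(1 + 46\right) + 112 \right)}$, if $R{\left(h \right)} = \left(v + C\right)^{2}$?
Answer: $211599$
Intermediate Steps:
$C = 4$
$v = -12$ ($v = \left(-3\right) 4 = -12$)
$R{\left(h \right)} = 64$ ($R{\left(h \right)} = \left(-12 + 4\right)^{2} = \left(-8\right)^{2} = 64$)
$211535 + R{\left(\left(1 + 46\right) + 112 \right)} = 211535 + 64 = 211599$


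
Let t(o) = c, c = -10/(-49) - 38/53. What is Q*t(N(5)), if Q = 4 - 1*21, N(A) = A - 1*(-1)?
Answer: 22644/2597 ≈ 8.7193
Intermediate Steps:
N(A) = 1 + A (N(A) = A + 1 = 1 + A)
c = -1332/2597 (c = -10*(-1/49) - 38*1/53 = 10/49 - 38/53 = -1332/2597 ≈ -0.51290)
Q = -17 (Q = 4 - 21 = -17)
t(o) = -1332/2597
Q*t(N(5)) = -17*(-1332/2597) = 22644/2597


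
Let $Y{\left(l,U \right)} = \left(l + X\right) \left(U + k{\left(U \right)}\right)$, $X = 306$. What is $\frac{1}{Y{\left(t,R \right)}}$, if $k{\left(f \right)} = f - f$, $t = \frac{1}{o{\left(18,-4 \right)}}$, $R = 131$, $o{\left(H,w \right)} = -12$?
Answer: $\frac{12}{480901} \approx 2.4953 \cdot 10^{-5}$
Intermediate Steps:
$t = - \frac{1}{12}$ ($t = \frac{1}{-12} = - \frac{1}{12} \approx -0.083333$)
$k{\left(f \right)} = 0$
$Y{\left(l,U \right)} = U \left(306 + l\right)$ ($Y{\left(l,U \right)} = \left(l + 306\right) \left(U + 0\right) = \left(306 + l\right) U = U \left(306 + l\right)$)
$\frac{1}{Y{\left(t,R \right)}} = \frac{1}{131 \left(306 - \frac{1}{12}\right)} = \frac{1}{131 \cdot \frac{3671}{12}} = \frac{1}{\frac{480901}{12}} = \frac{12}{480901}$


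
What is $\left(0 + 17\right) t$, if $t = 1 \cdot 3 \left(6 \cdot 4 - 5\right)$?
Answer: $969$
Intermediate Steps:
$t = 57$ ($t = 3 \left(24 - 5\right) = 3 \cdot 19 = 57$)
$\left(0 + 17\right) t = \left(0 + 17\right) 57 = 17 \cdot 57 = 969$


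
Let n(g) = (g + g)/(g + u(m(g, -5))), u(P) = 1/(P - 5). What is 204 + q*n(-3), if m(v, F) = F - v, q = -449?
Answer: -7185/11 ≈ -653.18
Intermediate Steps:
u(P) = 1/(-5 + P)
n(g) = 2*g/(g + 1/(-10 - g)) (n(g) = (g + g)/(g + 1/(-5 + (-5 - g))) = (2*g)/(g + 1/(-10 - g)) = 2*g/(g + 1/(-10 - g)))
204 + q*n(-3) = 204 - 898*(-3)*(10 - 3)/(-1 - 3*(10 - 3)) = 204 - 898*(-3)*7/(-1 - 3*7) = 204 - 898*(-3)*7/(-1 - 21) = 204 - 898*(-3)*7/(-22) = 204 - 898*(-3)*(-1)*7/22 = 204 - 449*21/11 = 204 - 9429/11 = -7185/11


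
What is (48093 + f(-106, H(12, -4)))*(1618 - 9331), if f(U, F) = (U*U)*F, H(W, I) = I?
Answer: -24288237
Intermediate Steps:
f(U, F) = F*U² (f(U, F) = U²*F = F*U²)
(48093 + f(-106, H(12, -4)))*(1618 - 9331) = (48093 - 4*(-106)²)*(1618 - 9331) = (48093 - 4*11236)*(-7713) = (48093 - 44944)*(-7713) = 3149*(-7713) = -24288237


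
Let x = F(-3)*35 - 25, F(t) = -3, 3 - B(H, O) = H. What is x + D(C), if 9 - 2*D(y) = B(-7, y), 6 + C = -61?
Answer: -261/2 ≈ -130.50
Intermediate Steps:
B(H, O) = 3 - H
C = -67 (C = -6 - 61 = -67)
D(y) = -½ (D(y) = 9/2 - (3 - 1*(-7))/2 = 9/2 - (3 + 7)/2 = 9/2 - ½*10 = 9/2 - 5 = -½)
x = -130 (x = -3*35 - 25 = -105 - 25 = -130)
x + D(C) = -130 - ½ = -261/2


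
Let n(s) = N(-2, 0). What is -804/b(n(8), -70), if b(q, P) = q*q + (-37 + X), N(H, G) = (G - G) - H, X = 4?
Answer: 804/29 ≈ 27.724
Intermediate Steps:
N(H, G) = -H (N(H, G) = 0 - H = -H)
n(s) = 2 (n(s) = -1*(-2) = 2)
b(q, P) = -33 + q² (b(q, P) = q*q + (-37 + 4) = q² - 33 = -33 + q²)
-804/b(n(8), -70) = -804/(-33 + 2²) = -804/(-33 + 4) = -804/(-29) = -804*(-1/29) = 804/29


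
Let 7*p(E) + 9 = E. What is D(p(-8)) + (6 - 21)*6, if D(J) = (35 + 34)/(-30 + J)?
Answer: -20913/227 ≈ -92.128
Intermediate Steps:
p(E) = -9/7 + E/7
D(J) = 69/(-30 + J)
D(p(-8)) + (6 - 21)*6 = 69/(-30 + (-9/7 + (⅐)*(-8))) + (6 - 21)*6 = 69/(-30 + (-9/7 - 8/7)) - 15*6 = 69/(-30 - 17/7) - 90 = 69/(-227/7) - 90 = 69*(-7/227) - 90 = -483/227 - 90 = -20913/227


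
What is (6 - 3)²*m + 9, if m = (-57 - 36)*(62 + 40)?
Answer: -85365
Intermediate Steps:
m = -9486 (m = -93*102 = -9486)
(6 - 3)²*m + 9 = (6 - 3)²*(-9486) + 9 = 3²*(-9486) + 9 = 9*(-9486) + 9 = -85374 + 9 = -85365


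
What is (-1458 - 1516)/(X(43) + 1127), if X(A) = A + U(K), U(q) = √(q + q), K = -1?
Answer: -1739790/684451 + 1487*I*√2/684451 ≈ -2.5419 + 0.0030724*I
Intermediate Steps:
U(q) = √2*√q (U(q) = √(2*q) = √2*√q)
X(A) = A + I*√2 (X(A) = A + √2*√(-1) = A + √2*I = A + I*√2)
(-1458 - 1516)/(X(43) + 1127) = (-1458 - 1516)/((43 + I*√2) + 1127) = -2974/(1170 + I*√2)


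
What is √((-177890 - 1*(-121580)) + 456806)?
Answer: 4*√25031 ≈ 632.85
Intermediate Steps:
√((-177890 - 1*(-121580)) + 456806) = √((-177890 + 121580) + 456806) = √(-56310 + 456806) = √400496 = 4*√25031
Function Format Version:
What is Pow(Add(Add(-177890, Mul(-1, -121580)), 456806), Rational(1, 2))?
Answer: Mul(4, Pow(25031, Rational(1, 2))) ≈ 632.85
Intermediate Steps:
Pow(Add(Add(-177890, Mul(-1, -121580)), 456806), Rational(1, 2)) = Pow(Add(Add(-177890, 121580), 456806), Rational(1, 2)) = Pow(Add(-56310, 456806), Rational(1, 2)) = Pow(400496, Rational(1, 2)) = Mul(4, Pow(25031, Rational(1, 2)))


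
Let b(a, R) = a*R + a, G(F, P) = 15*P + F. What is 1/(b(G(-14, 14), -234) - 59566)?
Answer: -1/105234 ≈ -9.5026e-6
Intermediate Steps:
G(F, P) = F + 15*P
b(a, R) = a + R*a (b(a, R) = R*a + a = a + R*a)
1/(b(G(-14, 14), -234) - 59566) = 1/((-14 + 15*14)*(1 - 234) - 59566) = 1/((-14 + 210)*(-233) - 59566) = 1/(196*(-233) - 59566) = 1/(-45668 - 59566) = 1/(-105234) = -1/105234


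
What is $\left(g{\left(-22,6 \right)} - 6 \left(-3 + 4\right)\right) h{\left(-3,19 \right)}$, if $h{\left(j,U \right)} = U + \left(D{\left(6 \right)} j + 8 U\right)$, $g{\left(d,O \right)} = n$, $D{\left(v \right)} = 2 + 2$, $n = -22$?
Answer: $-4452$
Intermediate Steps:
$D{\left(v \right)} = 4$
$g{\left(d,O \right)} = -22$
$h{\left(j,U \right)} = 4 j + 9 U$ ($h{\left(j,U \right)} = U + \left(4 j + 8 U\right) = 4 j + 9 U$)
$\left(g{\left(-22,6 \right)} - 6 \left(-3 + 4\right)\right) h{\left(-3,19 \right)} = \left(-22 - 6 \left(-3 + 4\right)\right) \left(4 \left(-3\right) + 9 \cdot 19\right) = \left(-22 - 6\right) \left(-12 + 171\right) = \left(-22 - 6\right) 159 = \left(-28\right) 159 = -4452$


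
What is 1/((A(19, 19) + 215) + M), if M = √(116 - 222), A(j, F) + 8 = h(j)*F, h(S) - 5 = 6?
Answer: 208/86581 - I*√106/173162 ≈ 0.0024024 - 5.9457e-5*I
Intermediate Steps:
h(S) = 11 (h(S) = 5 + 6 = 11)
A(j, F) = -8 + 11*F
M = I*√106 (M = √(-106) = I*√106 ≈ 10.296*I)
1/((A(19, 19) + 215) + M) = 1/(((-8 + 11*19) + 215) + I*√106) = 1/(((-8 + 209) + 215) + I*√106) = 1/((201 + 215) + I*√106) = 1/(416 + I*√106)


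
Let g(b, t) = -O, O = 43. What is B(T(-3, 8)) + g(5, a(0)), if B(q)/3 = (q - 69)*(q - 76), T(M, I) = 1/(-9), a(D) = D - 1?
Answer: 424909/27 ≈ 15737.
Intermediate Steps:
a(D) = -1 + D
g(b, t) = -43 (g(b, t) = -1*43 = -43)
T(M, I) = -⅑
B(q) = 3*(-76 + q)*(-69 + q) (B(q) = 3*((q - 69)*(q - 76)) = 3*((-69 + q)*(-76 + q)) = 3*((-76 + q)*(-69 + q)) = 3*(-76 + q)*(-69 + q))
B(T(-3, 8)) + g(5, a(0)) = (15732 - 435*(-⅑) + 3*(-⅑)²) - 43 = (15732 + 145/3 + 3*(1/81)) - 43 = (15732 + 145/3 + 1/27) - 43 = 426070/27 - 43 = 424909/27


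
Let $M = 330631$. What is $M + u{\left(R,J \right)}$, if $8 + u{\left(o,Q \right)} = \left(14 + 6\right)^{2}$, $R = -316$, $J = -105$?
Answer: $331023$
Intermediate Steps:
$u{\left(o,Q \right)} = 392$ ($u{\left(o,Q \right)} = -8 + \left(14 + 6\right)^{2} = -8 + 20^{2} = -8 + 400 = 392$)
$M + u{\left(R,J \right)} = 330631 + 392 = 331023$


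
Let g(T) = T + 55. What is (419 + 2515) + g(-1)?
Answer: 2988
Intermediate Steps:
g(T) = 55 + T
(419 + 2515) + g(-1) = (419 + 2515) + (55 - 1) = 2934 + 54 = 2988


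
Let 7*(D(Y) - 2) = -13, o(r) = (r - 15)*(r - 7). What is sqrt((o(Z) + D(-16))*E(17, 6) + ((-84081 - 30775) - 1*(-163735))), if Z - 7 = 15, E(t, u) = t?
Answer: sqrt(2482655)/7 ≈ 225.09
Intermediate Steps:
Z = 22 (Z = 7 + 15 = 22)
o(r) = (-15 + r)*(-7 + r)
D(Y) = 1/7 (D(Y) = 2 + (1/7)*(-13) = 2 - 13/7 = 1/7)
sqrt((o(Z) + D(-16))*E(17, 6) + ((-84081 - 30775) - 1*(-163735))) = sqrt(((105 + 22**2 - 22*22) + 1/7)*17 + ((-84081 - 30775) - 1*(-163735))) = sqrt(((105 + 484 - 484) + 1/7)*17 + (-114856 + 163735)) = sqrt((105 + 1/7)*17 + 48879) = sqrt((736/7)*17 + 48879) = sqrt(12512/7 + 48879) = sqrt(354665/7) = sqrt(2482655)/7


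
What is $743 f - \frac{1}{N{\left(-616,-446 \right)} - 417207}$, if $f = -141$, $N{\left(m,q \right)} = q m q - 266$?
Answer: $- \frac{12880582459226}{122949729} \approx -1.0476 \cdot 10^{5}$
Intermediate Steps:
$N{\left(m,q \right)} = -266 + m q^{2}$ ($N{\left(m,q \right)} = m q q - 266 = m q^{2} - 266 = -266 + m q^{2}$)
$743 f - \frac{1}{N{\left(-616,-446 \right)} - 417207} = 743 \left(-141\right) - \frac{1}{\left(-266 - 616 \left(-446\right)^{2}\right) - 417207} = -104763 - \frac{1}{\left(-266 - 122532256\right) - 417207} = -104763 - \frac{1}{-122532522 - 417207} = -104763 - \frac{1}{-122949729} = -104763 - - \frac{1}{122949729} = -104763 + \frac{1}{122949729} = - \frac{12880582459226}{122949729}$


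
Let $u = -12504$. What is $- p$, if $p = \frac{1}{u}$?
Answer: $\frac{1}{12504} \approx 7.9974 \cdot 10^{-5}$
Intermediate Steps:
$p = - \frac{1}{12504}$ ($p = \frac{1}{-12504} = - \frac{1}{12504} \approx -7.9974 \cdot 10^{-5}$)
$- p = \left(-1\right) \left(- \frac{1}{12504}\right) = \frac{1}{12504}$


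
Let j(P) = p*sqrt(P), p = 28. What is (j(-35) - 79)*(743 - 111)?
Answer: -49928 + 17696*I*sqrt(35) ≈ -49928.0 + 1.0469e+5*I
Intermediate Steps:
j(P) = 28*sqrt(P)
(j(-35) - 79)*(743 - 111) = (28*sqrt(-35) - 79)*(743 - 111) = (28*(I*sqrt(35)) - 79)*632 = (28*I*sqrt(35) - 79)*632 = (-79 + 28*I*sqrt(35))*632 = -49928 + 17696*I*sqrt(35)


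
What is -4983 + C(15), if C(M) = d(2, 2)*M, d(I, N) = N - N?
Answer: -4983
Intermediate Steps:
d(I, N) = 0
C(M) = 0 (C(M) = 0*M = 0)
-4983 + C(15) = -4983 + 0 = -4983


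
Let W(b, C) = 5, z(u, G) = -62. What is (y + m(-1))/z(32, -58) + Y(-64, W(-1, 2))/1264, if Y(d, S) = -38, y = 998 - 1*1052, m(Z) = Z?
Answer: 16791/19592 ≈ 0.85703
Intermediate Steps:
y = -54 (y = 998 - 1052 = -54)
(y + m(-1))/z(32, -58) + Y(-64, W(-1, 2))/1264 = (-54 - 1)/(-62) - 38/1264 = -55*(-1/62) - 38*1/1264 = 55/62 - 19/632 = 16791/19592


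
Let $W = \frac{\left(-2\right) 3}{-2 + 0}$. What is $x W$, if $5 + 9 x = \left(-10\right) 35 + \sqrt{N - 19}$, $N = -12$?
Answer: $- \frac{355}{3} + \frac{i \sqrt{31}}{3} \approx -118.33 + 1.8559 i$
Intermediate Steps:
$x = - \frac{355}{9} + \frac{i \sqrt{31}}{9}$ ($x = - \frac{5}{9} + \frac{\left(-10\right) 35 + \sqrt{-12 - 19}}{9} = - \frac{5}{9} + \frac{-350 + \sqrt{-31}}{9} = - \frac{5}{9} + \frac{-350 + i \sqrt{31}}{9} = - \frac{5}{9} - \left(\frac{350}{9} - \frac{i \sqrt{31}}{9}\right) = - \frac{355}{9} + \frac{i \sqrt{31}}{9} \approx -39.444 + 0.61864 i$)
$W = 3$ ($W = - \frac{6}{-2} = \left(-6\right) \left(- \frac{1}{2}\right) = 3$)
$x W = \left(- \frac{355}{9} + \frac{i \sqrt{31}}{9}\right) 3 = - \frac{355}{3} + \frac{i \sqrt{31}}{3}$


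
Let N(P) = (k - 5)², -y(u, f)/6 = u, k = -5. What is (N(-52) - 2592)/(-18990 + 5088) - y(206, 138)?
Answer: 1227526/993 ≈ 1236.2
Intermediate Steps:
y(u, f) = -6*u
N(P) = 100 (N(P) = (-5 - 5)² = (-10)² = 100)
(N(-52) - 2592)/(-18990 + 5088) - y(206, 138) = (100 - 2592)/(-18990 + 5088) - (-6)*206 = -2492/(-13902) - 1*(-1236) = -2492*(-1/13902) + 1236 = 178/993 + 1236 = 1227526/993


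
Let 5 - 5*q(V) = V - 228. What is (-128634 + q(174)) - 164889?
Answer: -1467556/5 ≈ -2.9351e+5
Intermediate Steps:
q(V) = 233/5 - V/5 (q(V) = 1 - (V - 228)/5 = 1 - (-228 + V)/5 = 1 + (228/5 - V/5) = 233/5 - V/5)
(-128634 + q(174)) - 164889 = (-128634 + (233/5 - ⅕*174)) - 164889 = (-128634 + (233/5 - 174/5)) - 164889 = (-128634 + 59/5) - 164889 = -643111/5 - 164889 = -1467556/5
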